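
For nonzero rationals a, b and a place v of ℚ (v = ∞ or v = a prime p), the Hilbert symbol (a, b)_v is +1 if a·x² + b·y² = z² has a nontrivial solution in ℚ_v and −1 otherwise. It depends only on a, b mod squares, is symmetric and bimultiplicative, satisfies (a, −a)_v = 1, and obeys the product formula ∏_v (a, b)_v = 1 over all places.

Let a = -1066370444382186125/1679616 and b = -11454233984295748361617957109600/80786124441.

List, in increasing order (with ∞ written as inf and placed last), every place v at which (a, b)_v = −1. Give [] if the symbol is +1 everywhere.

[2, 7, 19, inf]

(a, b) ≡ (-8645, -10166) mod (ℚ^×)²; places V = {2, 3, 5, 7, 11, 13, 17, 19, 23, 29, ∞}.
(a,b)_29: α=0, u≡10; β=-2, v≡28 (mod 29); (10|29)=-1, (28|29)=+1; sign (−1)^0·-1^-2·+1^0 = +1.
(a,b)_5: α=3, u≡1; β=2, v≡1 (mod 5); (1|5)=+1, (1|5)=+1; sign (−1)^0·+1^2·+1^3 = +1.
(a,b)_∞: sgn(-8645)=−, sgn(-10166)=−, so -1.
(a,b)_19: α=3, u≡11; β=6, v≡3 (mod 19); (11|19)=+1, (3|19)=-1; sign (−1)^0·+1^6·-1^3 = -1.
(a,b)_13: α=3, u≡8; β=5, v≡6 (mod 13); (8|13)=-1, (6|13)=-1; sign (−1)^0·-1^5·-1^3 = +1.
(a,b)_23: α=4, u≡18; β=7, v≡12 (mod 23); (18|23)=+1, (12|23)=+1; sign (−1)^0·+1^7·+1^4 = +1.
(a,b)_7: α=1, u≡4; β=2, v≡3 (mod 7); (4|7)=+1, (3|7)=-1; sign (−1)^0·+1^2·-1^1 = -1.
(a,b)_3: α=-8, u≡1; β=-8, v≡1 (mod 3); (1|3)=+1, (1|3)=+1; sign (−1)^0·+1^-8·+1^-8 = +1.
(a,b)_2: α=-8, β=5; u≡3, v≡5 (mod 8); ε(u)ε(v)=1·0, αω(v)=-8·1, βω(u)=5·1; sum ≡ 1  ⇒  -1.
(a,b)_11: α=0, u≡4; β=-4, v≡5 (mod 11); (4|11)=+1, (5|11)=+1; sign (−1)^0·+1^-4·+1^0 = +1.
(a,b)_17: α=2, u≡4; β=3, v≡3 (mod 17); (4|17)=+1, (3|17)=-1; sign (−1)^0·+1^3·-1^2 = +1.
Ram(-8645, -10166) = {2, 7, 19, ∞}; no ℚ_2-point on the conic.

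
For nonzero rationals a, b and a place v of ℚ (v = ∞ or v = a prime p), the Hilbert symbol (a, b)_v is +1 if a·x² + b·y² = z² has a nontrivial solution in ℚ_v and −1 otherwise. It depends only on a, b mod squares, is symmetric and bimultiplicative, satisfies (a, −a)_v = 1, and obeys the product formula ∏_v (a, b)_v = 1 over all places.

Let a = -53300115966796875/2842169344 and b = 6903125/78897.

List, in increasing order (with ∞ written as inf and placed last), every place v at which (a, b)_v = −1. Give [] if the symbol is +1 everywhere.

[7, 13]

Mod squares: a ≡ -11, b ≡ 1365. Check v ∈ {∞, 2, 3, 5, 7, 11, 13, 17, 47}.
v=7: a=7^-4·(≡3), b=7^-1·(≡5) mod 7; (3|7)=-1, (5|7)=-1; (−1)^{-4·-1·3}·(-1)^-1·(-1)^-4 = -1.
v=13: a=13^0·(≡6), b=13^-1·(≡9) mod 13; (6|13)=-1, (9|13)=+1; (−1)^{0·-1·6}·(-1)^-1·(+1)^0 = -1.
v=3: a=3^8·(≡1), b=3^-1·(≡2) mod 3; (1|3)=+1, (2|3)=-1; (−1)^{8·-1·1}·(+1)^-1·(-1)^8 = +1.
v=5: a=5^14·(≡1), b=5^5·(≡2) mod 5; (1|5)=+1, (2|5)=-1; (−1)^{14·5·2}·(+1)^5·(-1)^14 = +1.
v=17: a=17^-2·(≡11), b=17^-2·(≡3) mod 17; (11|17)=-1, (3|17)=-1; (−1)^{-2·-2·8}·(-1)^-2·(-1)^-2 = +1.
v=∞: -11 < 0 and 1365 > 0  ⇒  (a,b)_∞ = +1.
v=47: a=47^0·(≡16), b=47^2·(≡25) mod 47; (16|47)=+1, (25|47)=+1; (−1)^{0·2·23}·(+1)^2·(+1)^0 = +1.
v=2: v_2(a)=-12, v_2(b)=0; units ≡ 5, 5 (mod 8); ε·ε+αω+βω = 0·0+-12·1+0·1 ≡ 0  ⇒  (a,b)_2 = +1.
v=11: a=11^3·(≡7), b=11^0·(≡4) mod 11; (7|11)=-1, (4|11)=+1; (−1)^{3·0·5}·(-1)^0·(+1)^3 = +1.
(-11, 1365 / ℚ) ramifies at {7, 13}: a division algebra.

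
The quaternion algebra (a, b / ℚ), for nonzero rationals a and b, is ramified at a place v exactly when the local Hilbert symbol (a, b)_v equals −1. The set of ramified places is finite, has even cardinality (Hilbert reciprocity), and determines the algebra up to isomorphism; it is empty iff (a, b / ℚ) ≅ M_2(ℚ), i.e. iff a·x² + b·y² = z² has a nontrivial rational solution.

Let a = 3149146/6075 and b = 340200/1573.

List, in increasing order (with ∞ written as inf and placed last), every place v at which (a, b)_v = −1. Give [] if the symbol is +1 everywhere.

[11, 13]

Mod squares: a ≡ 462, b ≡ 546. Check v ∈ {∞, 2, 3, 5, 7, 11, 13}.
v=11: a=11^3·(≡4), b=11^-2·(≡7) mod 11; (4|11)=+1, (7|11)=-1; (−1)^{3·-2·5}·(+1)^-2·(-1)^3 = -1.
v=∞: 462 > 0 and 546 > 0  ⇒  (a,b)_∞ = +1.
v=5: a=5^-2·(≡2), b=5^2·(≡1) mod 5; (2|5)=-1, (1|5)=+1; (−1)^{-2·2·2}·(-1)^2·(+1)^-2 = +1.
v=3: a=3^-5·(≡1), b=3^5·(≡2) mod 3; (1|3)=+1, (2|3)=-1; (−1)^{-5·5·1}·(+1)^5·(-1)^-5 = +1.
v=7: a=7^1·(≡5), b=7^1·(≡4) mod 7; (5|7)=-1, (4|7)=+1; (−1)^{1·1·3}·(-1)^1·(+1)^1 = +1.
v=2: v_2(a)=1, v_2(b)=3; units ≡ 7, 1 (mod 8); ε·ε+αω+βω = 1·0+1·0+3·0 ≡ 0  ⇒  (a,b)_2 = +1.
v=13: a=13^2·(≡11), b=13^-1·(≡4) mod 13; (11|13)=-1, (4|13)=+1; (−1)^{2·-1·6}·(-1)^-1·(+1)^2 = -1.
Ram(462, 546) = {11, 13}; no ℚ_11-point on the conic.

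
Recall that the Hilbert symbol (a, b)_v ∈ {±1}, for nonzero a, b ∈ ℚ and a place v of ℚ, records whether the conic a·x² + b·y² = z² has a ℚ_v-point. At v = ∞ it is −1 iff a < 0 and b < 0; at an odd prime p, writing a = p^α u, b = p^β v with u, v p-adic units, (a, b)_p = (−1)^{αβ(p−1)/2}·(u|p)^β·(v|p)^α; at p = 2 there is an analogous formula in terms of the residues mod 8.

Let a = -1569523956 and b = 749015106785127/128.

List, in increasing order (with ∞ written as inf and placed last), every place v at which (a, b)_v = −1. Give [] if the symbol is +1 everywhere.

[13, 19]

(a, b) ≡ (-4389, 79534) mod (ℚ^×)²; places V = {2, 3, 7, 11, 13, 17, 19, 23, ∞}.
(a,b)_17: α=0, u≡7; β=2, v≡15 (mod 17); (7|17)=-1, (15|17)=+1; sign (−1)^0·-1^2·+1^0 = +1.
(a,b)_11: α=1, u≡7; β=0, v≡4 (mod 11); (7|11)=-1, (4|11)=+1; sign (−1)^0·-1^0·+1^1 = +1.
(a,b)_2: α=2, β=-7; u≡3, v≡7 (mod 8); ε(u)ε(v)=1·1, αω(v)=2·0, βω(u)=-7·1; sum ≡ 0  ⇒  +1.
(a,b)_19: α=1, u≡4; β=1, v≡17 (mod 19); (4|19)=+1, (17|19)=+1; sign (−1)^1·+1^1·+1^1 = -1.
(a,b)_13: α=2, u≡11; β=3, v≡11 (mod 13); (11|13)=-1, (11|13)=-1; sign (−1)^0·-1^3·-1^2 = -1.
(a,b)_∞: sgn(-4389)=−, sgn(79534)=+, so +1.
(a,b)_3: α=1, u≡1; β=6, v≡1 (mod 3); (1|3)=+1, (1|3)=+1; sign (−1)^0·+1^6·+1^1 = +1.
(a,b)_7: α=1, u≡6; β=1, v≡2 (mod 7); (6|7)=-1, (2|7)=+1; sign (−1)^1·-1^1·+1^1 = +1.
(a,b)_23: α=2, u≡13; β=3, v≡6 (mod 23); (13|23)=+1, (6|23)=+1; sign (−1)^0·+1^3·+1^2 = +1.
(-4389, 79534 / ℚ) ramifies at {13, 19}: a division algebra.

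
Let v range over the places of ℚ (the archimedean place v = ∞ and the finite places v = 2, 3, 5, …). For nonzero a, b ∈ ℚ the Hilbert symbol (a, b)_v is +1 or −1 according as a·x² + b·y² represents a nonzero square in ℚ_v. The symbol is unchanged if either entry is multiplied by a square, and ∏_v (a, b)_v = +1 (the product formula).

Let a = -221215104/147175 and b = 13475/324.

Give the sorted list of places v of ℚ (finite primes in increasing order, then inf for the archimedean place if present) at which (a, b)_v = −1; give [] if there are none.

[3, 11]

Mod squares: a ≡ -42, b ≡ 11. Check v ∈ {∞, 2, 3, 5, 7, 11, 23, 29}.
v=3: a=3^3·(≡1), b=3^-4·(≡2) mod 3; (1|3)=+1, (2|3)=-1; (−1)^{3·-4·1}·(+1)^-4·(-1)^3 = -1.
v=∞: -42 < 0 and 11 > 0  ⇒  (a,b)_∞ = +1.
v=2: v_2(a)=7, v_2(b)=-2; units ≡ 3, 3 (mod 8); ε·ε+αω+βω = 1·1+7·1+-2·1 ≡ 0  ⇒  (a,b)_2 = +1.
v=29: a=29^-2·(≡28), b=29^0·(≡27) mod 29; (28|29)=+1, (27|29)=-1; (−1)^{-2·0·14}·(+1)^0·(-1)^-2 = +1.
v=23: a=23^2·(≡18), b=23^0·(≡10) mod 23; (18|23)=+1, (10|23)=-1; (−1)^{2·0·11}·(+1)^0·(-1)^2 = +1.
v=7: a=7^-1·(≡4), b=7^2·(≡1) mod 7; (4|7)=+1, (1|7)=+1; (−1)^{-1·2·3}·(+1)^2·(+1)^-1 = +1.
v=5: a=5^-2·(≡3), b=5^2·(≡1) mod 5; (3|5)=-1, (1|5)=+1; (−1)^{-2·2·2}·(-1)^2·(+1)^-2 = +1.
v=11: a=11^2·(≡7), b=11^1·(≡3) mod 11; (7|11)=-1, (3|11)=+1; (−1)^{2·1·5}·(-1)^1·(+1)^2 = -1.
Ram(-42, 11) = {3, 11}; no ℚ_3-point on the conic.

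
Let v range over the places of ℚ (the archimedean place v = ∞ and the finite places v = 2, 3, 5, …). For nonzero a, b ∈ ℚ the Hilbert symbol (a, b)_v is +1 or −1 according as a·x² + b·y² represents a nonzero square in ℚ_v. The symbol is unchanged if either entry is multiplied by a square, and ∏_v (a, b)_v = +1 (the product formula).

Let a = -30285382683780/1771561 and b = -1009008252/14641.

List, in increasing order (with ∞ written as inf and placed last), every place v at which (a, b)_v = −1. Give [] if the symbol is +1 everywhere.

[5, inf]

Mod squares: a ≡ -23345, b ≡ -7. Check v ∈ {∞, 2, 3, 5, 7, 11, 23, 29}.
v=5: a=5^1·(≡4), b=5^0·(≡3) mod 5; (4|5)=+1, (3|5)=-1; (−1)^{1·0·2}·(+1)^0·(-1)^1 = -1.
v=∞: -23345 < 0 and -7 < 0  ⇒  (a,b)_∞ = -1.
v=7: a=7^1·(≡1), b=7^1·(≡5) mod 7; (1|7)=+1, (5|7)=-1; (−1)^{1·1·3}·(+1)^1·(-1)^1 = +1.
v=23: a=23^3·(≡14), b=23^2·(≡9) mod 23; (14|23)=-1, (9|23)=+1; (−1)^{3·2·11}·(-1)^2·(+1)^3 = +1.
v=2: v_2(a)=2, v_2(b)=2; units ≡ 7, 1 (mod 8); ε·ε+αω+βω = 1·0+2·0+2·0 ≡ 0  ⇒  (a,b)_2 = +1.
v=11: a=11^-6·(≡7), b=11^-4·(≡1) mod 11; (7|11)=-1, (1|11)=+1; (−1)^{-6·-4·5}·(-1)^-4·(+1)^-6 = +1.
v=29: a=29^3·(≡13), b=29^2·(≡25) mod 29; (13|29)=+1, (25|29)=+1; (−1)^{3·2·14}·(+1)^2·(+1)^3 = +1.
v=3: a=3^6·(≡1), b=3^4·(≡2) mod 3; (1|3)=+1, (2|3)=-1; (−1)^{6·4·1}·(+1)^4·(-1)^6 = +1.
Ram(-23345, -7) = {5, ∞}; no ℚ_5-point on the conic.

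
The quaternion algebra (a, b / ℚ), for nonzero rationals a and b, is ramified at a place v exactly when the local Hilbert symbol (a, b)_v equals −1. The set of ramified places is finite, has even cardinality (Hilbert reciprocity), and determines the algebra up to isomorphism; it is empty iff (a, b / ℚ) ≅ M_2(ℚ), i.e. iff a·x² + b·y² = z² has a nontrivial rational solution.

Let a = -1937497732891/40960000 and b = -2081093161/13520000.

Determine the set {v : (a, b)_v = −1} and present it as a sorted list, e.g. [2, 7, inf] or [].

Mod squares: a ≡ -19, b ≡ -2. Check v ∈ {∞, 2, 5, 7, 13, 19}.
v=7: a=7^10·(≡2), b=7^8·(≡6) mod 7; (2|7)=+1, (6|7)=-1; (−1)^{10·8·3}·(+1)^8·(-1)^10 = +1.
v=∞: -19 < 0 and -2 < 0  ⇒  (a,b)_∞ = -1.
v=19: a=19^3·(≡14), b=19^2·(≡11) mod 19; (14|19)=-1, (11|19)=+1; (−1)^{3·2·9}·(-1)^2·(+1)^3 = +1.
v=5: a=5^-4·(≡4), b=5^-4·(≡2) mod 5; (4|5)=+1, (2|5)=-1; (−1)^{-4·-4·2}·(+1)^-4·(-1)^-4 = +1.
v=13: a=13^0·(≡11), b=13^-2·(≡2) mod 13; (11|13)=-1, (2|13)=-1; (−1)^{0·-2·6}·(-1)^-2·(-1)^0 = +1.
v=2: v_2(a)=-16, v_2(b)=-7; units ≡ 5, 7 (mod 8); ε·ε+αω+βω = 0·1+-16·0+-7·1 ≡ 1  ⇒  (a,b)_2 = -1.
(-19, -2 / ℚ) ramifies at {2, ∞}: a division algebra.

[2, inf]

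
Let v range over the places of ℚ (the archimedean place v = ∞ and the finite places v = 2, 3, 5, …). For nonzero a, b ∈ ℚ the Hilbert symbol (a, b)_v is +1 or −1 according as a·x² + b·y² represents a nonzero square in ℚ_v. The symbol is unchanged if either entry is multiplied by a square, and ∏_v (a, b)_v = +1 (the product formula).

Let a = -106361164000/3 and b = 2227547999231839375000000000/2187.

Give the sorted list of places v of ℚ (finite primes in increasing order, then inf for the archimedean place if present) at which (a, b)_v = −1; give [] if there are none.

[2, 5, 13, 19]

(a, b) ≡ (-570, 7410) mod (ℚ^×)²; places V = {2, 3, 5, 7, 13, 19, ∞}.
(a,b)_19: α=1, u≡18; β=3, v≡8 (mod 19); (18|19)=-1, (8|19)=-1; sign (−1)^1·-1^3·-1^1 = -1.
(a,b)_13: α=4, u≡2; β=9, v≡8 (mod 13); (2|13)=-1, (8|13)=-1; sign (−1)^0·-1^9·-1^4 = -1.
(a,b)_2: α=5, β=9; u≡3, v≡1 (mod 8); ε(u)ε(v)=1·0, αω(v)=5·0, βω(u)=9·1; sum ≡ 1  ⇒  -1.
(a,b)_∞: sgn(-570)=−, sgn(7410)=+, so +1.
(a,b)_3: α=-1, u≡2; β=-7, v≡1 (mod 3); (2|3)=-1, (1|3)=+1; sign (−1)^1·-1^-7·+1^-1 = +1.
(a,b)_7: α=2, u≡2; β=2, v≡4 (mod 7); (2|7)=+1, (4|7)=+1; sign (−1)^0·+1^2·+1^2 = +1.
(a,b)_5: α=3, u≡1; β=13, v≡3 (mod 5); (1|5)=+1, (3|5)=-1; sign (−1)^0·+1^13·-1^3 = -1.
|Ram(-570, 7410)| = 4, even; anisotropic at {2, 5, 13, 19}.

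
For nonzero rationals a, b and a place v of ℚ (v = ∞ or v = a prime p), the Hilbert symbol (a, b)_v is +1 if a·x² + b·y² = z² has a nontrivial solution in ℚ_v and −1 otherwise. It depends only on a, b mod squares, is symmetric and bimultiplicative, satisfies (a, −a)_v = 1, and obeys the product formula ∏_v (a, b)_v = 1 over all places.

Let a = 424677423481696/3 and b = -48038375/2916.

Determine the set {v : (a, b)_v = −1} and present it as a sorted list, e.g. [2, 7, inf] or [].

Mod squares: a ≡ 26418, b ≡ -39215. Check v ∈ {∞, 2, 3, 5, 7, 11, 17, 23, 31, 37}.
v=5: a=5^0·(≡2), b=5^3·(≡3) mod 5; (2|5)=-1, (3|5)=-1; (−1)^{0·3·2}·(-1)^3·(-1)^0 = -1.
v=37: a=37^1·(≡25), b=37^0·(≡13) mod 37; (25|37)=+1, (13|37)=-1; (−1)^{1·0·18}·(+1)^0·(-1)^1 = -1.
v=17: a=17^1·(≡5), b=17^0·(≡8) mod 17; (5|17)=-1, (8|17)=+1; (−1)^{1·0·8}·(-1)^0·(+1)^1 = +1.
v=2: v_2(a)=5, v_2(b)=-2; units ≡ 1, 1 (mod 8); ε·ε+αω+βω = 0·0+5·0+-2·0 ≡ 0  ⇒  (a,b)_2 = +1.
v=31: a=31^2·(≡26), b=31^1·(≡17) mod 31; (26|31)=-1, (17|31)=-1; (−1)^{2·1·15}·(-1)^1·(-1)^2 = -1.
v=7: a=7^3·(≡2), b=7^2·(≡6) mod 7; (2|7)=+1, (6|7)=-1; (−1)^{3·2·3}·(+1)^2·(-1)^3 = -1.
v=3: a=3^-1·(≡1), b=3^-6·(≡1) mod 3; (1|3)=+1, (1|3)=+1; (−1)^{-1·-6·1}·(+1)^-6·(+1)^-1 = +1.
v=∞: 26418 > 0 and -39215 < 0  ⇒  (a,b)_∞ = +1.
v=23: a=23^2·(≡14), b=23^1·(≡22) mod 23; (14|23)=-1, (22|23)=-1; (−1)^{2·1·11}·(-1)^1·(-1)^2 = -1.
v=11: a=11^2·(≡2), b=11^1·(≡7) mod 11; (2|11)=-1, (7|11)=-1; (−1)^{2·1·5}·(-1)^1·(-1)^2 = -1.
(26418, -39215 / ℚ) ramifies at {5, 7, 11, 23, 31, 37}: a division algebra.

[5, 7, 11, 23, 31, 37]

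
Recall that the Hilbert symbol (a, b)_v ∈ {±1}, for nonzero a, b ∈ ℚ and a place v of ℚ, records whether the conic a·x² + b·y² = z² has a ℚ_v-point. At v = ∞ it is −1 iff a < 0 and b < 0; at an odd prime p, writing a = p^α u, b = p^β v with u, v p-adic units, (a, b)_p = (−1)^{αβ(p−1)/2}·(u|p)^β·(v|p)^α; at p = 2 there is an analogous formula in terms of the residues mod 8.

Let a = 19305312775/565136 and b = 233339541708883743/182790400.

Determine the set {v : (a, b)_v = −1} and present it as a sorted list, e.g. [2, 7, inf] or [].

[2, 31]

(a, b) ≡ (6479, 23) mod (ℚ^×)²; places V = {2, 3, 5, 7, 11, 13, 19, 23, 31, ∞}.
(a,b)_11: α=-1, u≡2; β=0, v≡1 (mod 11); (2|11)=-1, (1|11)=+1; sign (−1)^0·-1^0·+1^-1 = +1.
(a,b)_2: α=-4, β=-8; u≡7, v≡7 (mod 8); ε(u)ε(v)=1·1, αω(v)=-4·0, βω(u)=-8·0; sum ≡ 1  ⇒  -1.
(a,b)_13: α=-2, u≡7; β=-4, v≡4 (mod 13); (7|13)=-1, (4|13)=+1; sign (−1)^0·-1^-4·+1^-2 = +1.
(a,b)_7: α=2, u≡1; β=4, v≡1 (mod 7); (1|7)=+1, (1|7)=+1; sign (−1)^0·+1^4·+1^2 = +1.
(a,b)_23: α=2, u≡12; β=3, v≡4 (mod 23); (12|23)=+1, (4|23)=+1; sign (−1)^0·+1^3·+1^2 = +1.
(a,b)_∞: sgn(6479)=+, sgn(23)=+, so +1.
(a,b)_5: α=2, u≡1; β=-2, v≡3 (mod 5); (1|5)=+1, (3|5)=-1; sign (−1)^0·+1^-2·-1^2 = +1.
(a,b)_19: α=-1, u≡3; β=0, v≡6 (mod 19); (3|19)=-1, (6|19)=+1; sign (−1)^0·-1^0·+1^-1 = +1.
(a,b)_31: α=3, u≡26; β=6, v≡29 (mod 31); (26|31)=-1, (29|31)=-1; sign (−1)^0·-1^6·-1^3 = -1.
(a,b)_3: α=0, u≡2; β=2, v≡2 (mod 3); (2|3)=-1, (2|3)=-1; sign (−1)^0·-1^2·-1^0 = +1.
|Ram(6479, 23)| = 2, even; anisotropic at {2, 31}.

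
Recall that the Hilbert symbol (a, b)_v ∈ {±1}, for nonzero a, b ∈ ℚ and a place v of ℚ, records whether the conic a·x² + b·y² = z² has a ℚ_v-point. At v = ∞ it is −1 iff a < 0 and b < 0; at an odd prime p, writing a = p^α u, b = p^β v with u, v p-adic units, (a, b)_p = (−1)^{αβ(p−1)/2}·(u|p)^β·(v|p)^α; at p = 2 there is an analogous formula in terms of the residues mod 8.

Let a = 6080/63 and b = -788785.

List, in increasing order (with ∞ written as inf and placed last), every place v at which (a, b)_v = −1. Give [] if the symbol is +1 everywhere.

(a, b) ≡ (665, -2185) mod (ℚ^×)²; places V = {2, 3, 5, 7, 19, 23, ∞}.
(a,b)_7: α=-1, u≡2; β=0, v≡3 (mod 7); (2|7)=+1, (3|7)=-1; sign (−1)^0·+1^0·-1^-1 = -1.
(a,b)_19: α=1, u≡9; β=3, v≡18 (mod 19); (9|19)=+1, (18|19)=-1; sign (−1)^1·+1^3·-1^1 = +1.
(a,b)_23: α=0, u≡14; β=1, v≡21 (mod 23); (14|23)=-1, (21|23)=-1; sign (−1)^0·-1^1·-1^0 = -1.
(a,b)_∞: sgn(665)=+, sgn(-2185)=−, so +1.
(a,b)_5: α=1, u≡2; β=1, v≡3 (mod 5); (2|5)=-1, (3|5)=-1; sign (−1)^0·-1^1·-1^1 = +1.
(a,b)_3: α=-2, u≡2; β=0, v≡2 (mod 3); (2|3)=-1, (2|3)=-1; sign (−1)^0·-1^0·-1^-2 = +1.
(a,b)_2: α=6, β=0; u≡1, v≡7 (mod 8); ε(u)ε(v)=0·1, αω(v)=6·0, βω(u)=0·0; sum ≡ 0  ⇒  +1.
|Ram(665, -2185)| = 2, even; anisotropic at {7, 23}.

[7, 23]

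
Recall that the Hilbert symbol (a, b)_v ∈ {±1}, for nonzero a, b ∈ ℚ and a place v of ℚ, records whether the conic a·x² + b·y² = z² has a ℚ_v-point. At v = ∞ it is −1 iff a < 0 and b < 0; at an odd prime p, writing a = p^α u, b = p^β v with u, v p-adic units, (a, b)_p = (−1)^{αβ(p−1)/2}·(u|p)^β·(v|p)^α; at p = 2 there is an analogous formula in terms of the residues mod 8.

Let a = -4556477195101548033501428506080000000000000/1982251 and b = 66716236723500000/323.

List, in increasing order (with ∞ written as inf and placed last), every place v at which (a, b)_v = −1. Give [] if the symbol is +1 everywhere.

[5, 23]

Mod squares: a ≡ -76570, b ≡ 14858. Check v ∈ {∞, 2, 3, 5, 7, 13, 17, 19, 23, 31}.
v=∞: -76570 < 0 and 14858 > 0  ⇒  (a,b)_∞ = +1.
v=23: a=23^2·(≡17), b=23^1·(≡13) mod 23; (17|23)=-1, (13|23)=+1; (−1)^{2·1·11}·(-1)^1·(+1)^2 = -1.
v=7: a=7^6·(≡5), b=7^2·(≡2) mod 7; (5|7)=-1, (2|7)=+1; (−1)^{6·2·3}·(-1)^2·(+1)^6 = +1.
v=13: a=13^5·(≡3), b=13^2·(≡12) mod 13; (3|13)=+1, (12|13)=+1; (−1)^{5·2·6}·(+1)^2·(+1)^5 = +1.
v=2: v_2(a)=17, v_2(b)=5; units ≡ 3, 5 (mod 8); ε·ε+αω+βω = 1·0+17·1+5·1 ≡ 0  ⇒  (a,b)_2 = +1.
v=17: a=17^-2·(≡2), b=17^-1·(≡7) mod 17; (2|17)=+1, (7|17)=-1; (−1)^{-2·-1·8}·(+1)^-1·(-1)^-2 = +1.
v=31: a=31^5·(≡5), b=31^2·(≡25) mod 31; (5|31)=+1, (25|31)=+1; (−1)^{5·2·15}·(+1)^2·(+1)^5 = +1.
v=3: a=3^16·(≡2), b=3^6·(≡2) mod 3; (2|3)=-1, (2|3)=-1; (−1)^{16·6·1}·(-1)^6·(-1)^16 = +1.
v=5: a=5^13·(≡4), b=5^6·(≡3) mod 5; (4|5)=+1, (3|5)=-1; (−1)^{13·6·2}·(+1)^6·(-1)^13 = -1.
v=19: a=19^-3·(≡16), b=19^-1·(≡14) mod 19; (16|19)=+1, (14|19)=-1; (−1)^{-3·-1·9}·(+1)^-1·(-1)^-3 = +1.
|Ram(-76570, 14858)| = 2, even; anisotropic at {5, 23}.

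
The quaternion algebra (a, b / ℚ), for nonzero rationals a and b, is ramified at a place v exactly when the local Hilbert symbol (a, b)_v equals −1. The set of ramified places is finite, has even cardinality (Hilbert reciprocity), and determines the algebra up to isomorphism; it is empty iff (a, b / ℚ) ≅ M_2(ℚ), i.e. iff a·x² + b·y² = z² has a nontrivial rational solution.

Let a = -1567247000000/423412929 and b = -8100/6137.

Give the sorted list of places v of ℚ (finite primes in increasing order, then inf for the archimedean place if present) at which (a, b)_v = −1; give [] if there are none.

(a, b) ≡ (-5423, -17) mod (ℚ^×)²; places V = {2, 3, 5, 11, 17, 19, 29, ∞}.
(a,b)_3: α=-2, u≡1; β=4, v≡1 (mod 3); (1|3)=+1, (1|3)=+1; sign (−1)^0·+1^4·+1^-2 = +1.
(a,b)_∞: sgn(-5423)=−, sgn(-17)=−, so -1.
(a,b)_5: α=6, u≡3; β=2, v≡3 (mod 5); (3|5)=-1, (3|5)=-1; sign (−1)^0·-1^2·-1^6 = +1.
(a,b)_19: α=-6, u≡1; β=-2, v≡3 (mod 19); (1|19)=+1, (3|19)=-1; sign (−1)^0·+1^-2·-1^-6 = +1.
(a,b)_29: α=1, u≡24; β=0, v≡14 (mod 29); (24|29)=+1, (14|29)=-1; sign (−1)^0·+1^0·-1^1 = -1.
(a,b)_11: α=1, u≡10; β=0, v≡4 (mod 11); (10|11)=-1, (4|11)=+1; sign (−1)^0·-1^0·+1^1 = +1.
(a,b)_17: α=3, u≡16; β=-1, v≡15 (mod 17); (16|17)=+1, (15|17)=+1; sign (−1)^0·+1^-1·+1^3 = +1.
(a,b)_2: α=6, β=2; u≡1, v≡7 (mod 8); ε(u)ε(v)=0·1, αω(v)=6·0, βω(u)=2·0; sum ≡ 0  ⇒  +1.
Ram(-5423, -17) = {29, ∞}; no ℚ_29-point on the conic.

[29, inf]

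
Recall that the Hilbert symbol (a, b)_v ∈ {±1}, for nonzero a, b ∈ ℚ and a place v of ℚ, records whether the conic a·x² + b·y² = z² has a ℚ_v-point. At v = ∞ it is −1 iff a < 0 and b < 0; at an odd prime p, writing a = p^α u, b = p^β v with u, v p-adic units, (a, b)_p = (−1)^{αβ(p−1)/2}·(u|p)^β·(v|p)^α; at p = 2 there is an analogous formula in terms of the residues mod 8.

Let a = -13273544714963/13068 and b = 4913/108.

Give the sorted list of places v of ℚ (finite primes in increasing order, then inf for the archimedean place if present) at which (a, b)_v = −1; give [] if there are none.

[2, 17, 19, 23]

Mod squares: a ≡ -260468169, b ≡ 51. Check v ∈ {∞, 2, 3, 11, 13, 17, 19, 23, 29, 31}.
v=17: a=17^3·(≡1), b=17^3·(≡3) mod 17; (1|17)=+1, (3|17)=-1; (−1)^{3·3·8}·(+1)^3·(-1)^3 = -1.
v=11: a=11^-2·(≡8), b=11^0·(≡2) mod 11; (8|11)=-1, (2|11)=-1; (−1)^{-2·0·5}·(-1)^0·(-1)^-2 = +1.
v=∞: -260468169 < 0 and 51 > 0  ⇒  (a,b)_∞ = +1.
v=31: a=31^1·(≡10), b=31^0·(≡1) mod 31; (10|31)=+1, (1|31)=+1; (−1)^{1·0·15}·(+1)^0·(+1)^1 = +1.
v=2: v_2(a)=-2, v_2(b)=-2; units ≡ 7, 3 (mod 8); ε·ε+αω+βω = 1·1+-2·1+-2·0 ≡ 1  ⇒  (a,b)_2 = -1.
v=29: a=29^1·(≡28), b=29^0·(≡13) mod 29; (28|29)=+1, (13|29)=+1; (−1)^{1·0·14}·(+1)^0·(+1)^1 = +1.
v=3: a=3^-3·(≡1), b=3^-3·(≡2) mod 3; (1|3)=+1, (2|3)=-1; (−1)^{-3·-3·1}·(+1)^-3·(-1)^-3 = +1.
v=13: a=13^1·(≡9), b=13^0·(≡3) mod 13; (9|13)=+1, (3|13)=+1; (−1)^{1·0·6}·(+1)^0·(+1)^1 = +1.
v=19: a=19^1·(≡10), b=19^0·(≡14) mod 19; (10|19)=-1, (14|19)=-1; (−1)^{1·0·9}·(-1)^0·(-1)^1 = -1.
v=23: a=23^3·(≡19), b=23^0·(≡21) mod 23; (19|23)=-1, (21|23)=-1; (−1)^{3·0·11}·(-1)^0·(-1)^3 = -1.
|Ram(-260468169, 51)| = 4, even; anisotropic at {2, 17, 19, 23}.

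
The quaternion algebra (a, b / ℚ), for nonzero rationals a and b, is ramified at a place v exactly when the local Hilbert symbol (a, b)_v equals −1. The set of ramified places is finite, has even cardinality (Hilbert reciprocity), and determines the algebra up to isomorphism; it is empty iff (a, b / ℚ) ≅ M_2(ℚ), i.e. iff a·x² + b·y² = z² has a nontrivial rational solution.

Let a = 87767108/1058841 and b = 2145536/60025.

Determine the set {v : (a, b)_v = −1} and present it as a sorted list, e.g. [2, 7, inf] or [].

Mod squares: a ≡ 1073, b ≡ 29. Check v ∈ {∞, 2, 3, 5, 7, 11, 13, 17, 29, 37}.
v=7: a=7^-6·(≡1), b=7^-4·(≡2) mod 7; (1|7)=+1, (2|7)=+1; (−1)^{-6·-4·3}·(+1)^-4·(+1)^-6 = +1.
v=13: a=13^2·(≡2), b=13^0·(≡4) mod 13; (2|13)=-1, (4|13)=+1; (−1)^{2·0·6}·(-1)^0·(+1)^2 = +1.
v=17: a=17^0·(≡4), b=17^2·(≡11) mod 17; (4|17)=+1, (11|17)=-1; (−1)^{0·2·8}·(+1)^2·(-1)^0 = +1.
v=∞: 1073 > 0 and 29 > 0  ⇒  (a,b)_∞ = +1.
v=5: a=5^0·(≡3), b=5^-2·(≡1) mod 5; (3|5)=-1, (1|5)=+1; (−1)^{0·-2·2}·(-1)^-2·(+1)^0 = +1.
v=3: a=3^-2·(≡2), b=3^0·(≡2) mod 3; (2|3)=-1, (2|3)=-1; (−1)^{-2·0·1}·(-1)^0·(-1)^-2 = +1.
v=11: a=11^2·(≡10), b=11^0·(≡7) mod 11; (10|11)=-1, (7|11)=-1; (−1)^{2·0·5}·(-1)^0·(-1)^2 = +1.
v=29: a=29^1·(≡19), b=29^1·(≡28) mod 29; (19|29)=-1, (28|29)=+1; (−1)^{1·1·14}·(-1)^1·(+1)^1 = -1.
v=37: a=37^1·(≡32), b=37^0·(≡15) mod 37; (32|37)=-1, (15|37)=-1; (−1)^{1·0·18}·(-1)^0·(-1)^1 = -1.
v=2: v_2(a)=2, v_2(b)=8; units ≡ 1, 5 (mod 8); ε·ε+αω+βω = 0·0+2·1+8·0 ≡ 0  ⇒  (a,b)_2 = +1.
Ram(1073, 29) = {29, 37}; no ℚ_29-point on the conic.

[29, 37]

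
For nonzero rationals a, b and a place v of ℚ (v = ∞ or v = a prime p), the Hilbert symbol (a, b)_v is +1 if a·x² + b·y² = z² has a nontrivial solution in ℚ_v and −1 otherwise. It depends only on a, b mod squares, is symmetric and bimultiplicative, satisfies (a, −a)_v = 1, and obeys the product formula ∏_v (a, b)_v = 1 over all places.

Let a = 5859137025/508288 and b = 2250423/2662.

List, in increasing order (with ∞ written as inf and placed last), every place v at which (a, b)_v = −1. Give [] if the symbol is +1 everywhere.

(a, b) ≡ (22, 154) mod (ℚ^×)²; places V = {2, 3, 5, 7, 11, 19, ∞}.
(a,b)_11: α=-1, u≡2; β=-3, v≡5 (mod 11); (2|11)=-1, (5|11)=+1; sign (−1)^1·-1^-3·+1^-1 = +1.
(a,b)_3: α=14, u≡1; β=8, v≡1 (mod 3); (1|3)=+1, (1|3)=+1; sign (−1)^0·+1^8·+1^14 = +1.
(a,b)_5: α=2, u≡2; β=0, v≡4 (mod 5); (2|5)=-1, (4|5)=+1; sign (−1)^0·-1^0·+1^2 = +1.
(a,b)_2: α=-7, β=-1; u≡3, v≡5 (mod 8); ε(u)ε(v)=1·0, αω(v)=-7·1, βω(u)=-1·1; sum ≡ 0  ⇒  +1.
(a,b)_19: α=-2, u≡18; β=0, v≡3 (mod 19); (18|19)=-1, (3|19)=-1; sign (−1)^0·-1^0·-1^-2 = +1.
(a,b)_∞: sgn(22)=+, sgn(154)=+, so +1.
(a,b)_7: α=2, u≡2; β=3, v≡1 (mod 7); (2|7)=+1, (1|7)=+1; sign (−1)^0·+1^3·+1^2 = +1.
Ram(a, b) = ∅: the form 22·x² + 154·y² − z² is isotropic over every ℚ_v, so by Hasse–Minkowski it is isotropic over ℚ.

[]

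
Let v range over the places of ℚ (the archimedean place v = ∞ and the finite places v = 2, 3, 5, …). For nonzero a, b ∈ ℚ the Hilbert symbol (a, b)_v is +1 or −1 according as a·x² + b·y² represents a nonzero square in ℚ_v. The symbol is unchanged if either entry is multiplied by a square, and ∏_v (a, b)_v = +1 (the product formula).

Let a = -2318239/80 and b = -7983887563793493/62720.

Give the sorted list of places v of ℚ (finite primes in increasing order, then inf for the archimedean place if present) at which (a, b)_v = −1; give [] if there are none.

[5, 17, 29, 41, 47, inf]

(a, b) ≡ (-1955, -14093413185) mod (ℚ^×)²; places V = {2, 3, 5, 7, 11, 17, 23, 29, 41, 43, 47, ∞}.
(a,b)_7: α=2, u≡3; β=-2, v≡2 (mod 7); (3|7)=-1, (2|7)=+1; sign (−1)^0·-1^-2·+1^2 = +1.
(a,b)_11: α=2, u≡1; β=2, v≡6 (mod 11); (1|11)=+1, (6|11)=-1; sign (−1)^0·+1^2·-1^2 = +1.
(a,b)_3: α=0, u≡1; β=5, v≡2 (mod 3); (1|3)=+1, (2|3)=-1; sign (−1)^0·+1^5·-1^0 = +1.
(a,b)_5: α=-1, u≡1; β=-1, v≡3 (mod 5); (1|5)=+1, (3|5)=-1; sign (−1)^0·+1^-1·-1^-1 = -1.
(a,b)_2: α=-4, β=-8; u≡5, v≡7 (mod 8); ε(u)ε(v)=0·1, αω(v)=-4·0, βω(u)=-8·1; sum ≡ 0  ⇒  +1.
(a,b)_43: α=0, u≡11; β=1, v≡41 (mod 43); (11|43)=+1, (41|43)=+1; sign (−1)^0·+1^1·+1^0 = +1.
(a,b)_41: α=0, u≡29; β=1, v≡36 (mod 41); (29|41)=-1, (36|41)=+1; sign (−1)^0·-1^1·+1^0 = -1.
(a,b)_∞: sgn(-1955)=−, sgn(-14093413185)=−, so -1.
(a,b)_47: α=0, u≡31; β=1, v≡32 (mod 47); (31|47)=-1, (32|47)=+1; sign (−1)^0·-1^1·+1^0 = -1.
(a,b)_29: α=0, u≡26; β=1, v≡19 (mod 29); (26|29)=-1, (19|29)=-1; sign (−1)^0·-1^1·-1^0 = -1.
(a,b)_23: α=1, u≡14; β=1, v≡1 (mod 23); (14|23)=-1, (1|23)=+1; sign (−1)^1·-1^1·+1^1 = +1.
(a,b)_17: α=1, u≡2; β=3, v≡12 (mod 17); (2|17)=+1, (12|17)=-1; sign (−1)^0·+1^3·-1^1 = -1.
Ram(-1955, -14093413185) = {5, 17, 29, 41, 47, ∞}; no ℚ_5-point on the conic.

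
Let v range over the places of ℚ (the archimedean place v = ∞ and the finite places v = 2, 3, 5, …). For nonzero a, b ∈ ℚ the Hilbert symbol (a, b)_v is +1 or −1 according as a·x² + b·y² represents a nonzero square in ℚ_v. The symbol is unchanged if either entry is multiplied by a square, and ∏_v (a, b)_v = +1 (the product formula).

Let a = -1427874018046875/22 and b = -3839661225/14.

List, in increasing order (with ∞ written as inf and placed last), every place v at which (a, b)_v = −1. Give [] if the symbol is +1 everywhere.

[7, 11, 17, inf]

Mod squares: a ≡ -13090, b ≡ -14. Check v ∈ {∞, 2, 3, 5, 7, 11, 17}.
v=17: a=17^3·(≡12), b=17^2·(≡5) mod 17; (12|17)=-1, (5|17)=-1; (−1)^{3·2·8}·(-1)^2·(-1)^3 = -1.
v=5: a=5^7·(≡2), b=5^2·(≡4) mod 5; (2|5)=-1, (4|5)=+1; (−1)^{7·2·2}·(-1)^2·(+1)^7 = +1.
v=7: a=7^1·(≡5), b=7^-1·(≡3) mod 7; (5|7)=-1, (3|7)=-1; (−1)^{1·-1·3}·(-1)^-1·(-1)^1 = -1.
v=2: v_2(a)=-1, v_2(b)=-1; units ≡ 7, 1 (mod 8); ε·ε+αω+βω = 1·0+-1·0+-1·0 ≡ 0  ⇒  (a,b)_2 = +1.
v=∞: -13090 < 0 and -14 < 0  ⇒  (a,b)_∞ = -1.
v=3: a=3^12·(≡2), b=3^12·(≡1) mod 3; (2|3)=-1, (1|3)=+1; (−1)^{12·12·1}·(-1)^12·(+1)^12 = +1.
v=11: a=11^-1·(≡4), b=11^0·(≡6) mod 11; (4|11)=+1, (6|11)=-1; (−1)^{-1·0·5}·(+1)^0·(-1)^-1 = -1.
|Ram(-13090, -14)| = 4, even; anisotropic at {7, 11, 17, ∞}.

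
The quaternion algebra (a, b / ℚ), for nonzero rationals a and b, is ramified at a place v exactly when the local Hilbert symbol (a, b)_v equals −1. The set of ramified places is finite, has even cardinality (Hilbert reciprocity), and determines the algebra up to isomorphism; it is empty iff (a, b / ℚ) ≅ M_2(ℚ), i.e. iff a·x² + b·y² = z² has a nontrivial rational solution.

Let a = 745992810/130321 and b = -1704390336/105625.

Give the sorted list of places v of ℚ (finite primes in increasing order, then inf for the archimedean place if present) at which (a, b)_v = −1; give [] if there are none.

Mod squares: a ≡ 286810, b ≡ -451. Check v ∈ {∞, 2, 3, 5, 11, 13, 17, 19, 23, 29, 41, 43}.
v=17: a=17^2·(≡7), b=17^0·(≡4) mod 17; (7|17)=-1, (4|17)=+1; (−1)^{2·0·8}·(-1)^0·(+1)^2 = +1.
v=2: v_2(a)=1, v_2(b)=6; units ≡ 5, 5 (mod 8); ε·ε+αω+βω = 0·0+1·1+6·1 ≡ 1  ⇒  (a,b)_2 = -1.
v=∞: 286810 > 0 and -451 < 0  ⇒  (a,b)_∞ = +1.
v=19: a=19^-4·(≡9), b=19^0·(≡7) mod 19; (9|19)=+1, (7|19)=+1; (−1)^{-4·0·9}·(+1)^0·(+1)^-4 = +1.
v=13: a=13^0·(≡12), b=13^-2·(≡1) mod 13; (12|13)=+1, (1|13)=+1; (−1)^{0·-2·6}·(+1)^-2·(+1)^0 = +1.
v=29: a=29^1·(≡25), b=29^0·(≡6) mod 29; (25|29)=+1, (6|29)=+1; (−1)^{1·0·14}·(+1)^0·(+1)^1 = +1.
v=3: a=3^2·(≡1), b=3^10·(≡2) mod 3; (1|3)=+1, (2|3)=-1; (−1)^{2·10·1}·(+1)^10·(-1)^2 = +1.
v=11: a=11^0·(≡6), b=11^1·(≡9) mod 11; (6|11)=-1, (9|11)=+1; (−1)^{0·1·5}·(-1)^1·(+1)^0 = -1.
v=43: a=43^1·(≡2), b=43^0·(≡34) mod 43; (2|43)=-1, (34|43)=-1; (−1)^{1·0·21}·(-1)^0·(-1)^1 = -1.
v=41: a=41^0·(≡26), b=41^1·(≡34) mod 41; (26|41)=-1, (34|41)=-1; (−1)^{0·1·20}·(-1)^1·(-1)^0 = -1.
v=5: a=5^1·(≡2), b=5^-4·(≡1) mod 5; (2|5)=-1, (1|5)=+1; (−1)^{1·-4·2}·(-1)^-4·(+1)^1 = +1.
v=23: a=23^1·(≡18), b=23^0·(≡6) mod 23; (18|23)=+1, (6|23)=+1; (−1)^{1·0·11}·(+1)^0·(+1)^1 = +1.
|Ram(286810, -451)| = 4, even; anisotropic at {2, 11, 41, 43}.

[2, 11, 41, 43]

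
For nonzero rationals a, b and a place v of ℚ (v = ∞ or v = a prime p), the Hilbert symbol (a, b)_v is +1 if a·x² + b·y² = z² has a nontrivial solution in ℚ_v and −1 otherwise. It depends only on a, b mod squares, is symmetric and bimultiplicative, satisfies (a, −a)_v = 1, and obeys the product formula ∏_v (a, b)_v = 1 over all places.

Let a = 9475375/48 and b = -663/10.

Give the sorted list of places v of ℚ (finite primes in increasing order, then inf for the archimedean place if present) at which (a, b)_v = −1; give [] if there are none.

[2, 3, 7, 17]

(a, b) ≡ (23205, -6630) mod (ℚ^×)²; places V = {2, 3, 5, 7, 13, 17, ∞}.
(a,b)_13: α=1, u≡12; β=1, v≡4 (mod 13); (12|13)=+1, (4|13)=+1; sign (−1)^0·+1^1·+1^1 = +1.
(a,b)_2: α=-4, β=-1; u≡5, v≡5 (mod 8); ε(u)ε(v)=0·0, αω(v)=-4·1, βω(u)=-1·1; sum ≡ 1  ⇒  -1.
(a,b)_3: α=-1, u≡1; β=1, v≡1 (mod 3); (1|3)=+1, (1|3)=+1; sign (−1)^1·+1^1·+1^-1 = -1.
(a,b)_17: α=1, u≡7; β=1, v≡8 (mod 17); (7|17)=-1, (8|17)=+1; sign (−1)^0·-1^1·+1^1 = -1.
(a,b)_5: α=3, u≡1; β=-1, v≡1 (mod 5); (1|5)=+1, (1|5)=+1; sign (−1)^0·+1^-1·+1^3 = +1.
(a,b)_∞: sgn(23205)=+, sgn(-6630)=−, so +1.
(a,b)_7: α=3, u≡4; β=0, v≡3 (mod 7); (4|7)=+1, (3|7)=-1; sign (−1)^0·+1^0·-1^3 = -1.
|Ram(23205, -6630)| = 4, even; anisotropic at {2, 3, 7, 17}.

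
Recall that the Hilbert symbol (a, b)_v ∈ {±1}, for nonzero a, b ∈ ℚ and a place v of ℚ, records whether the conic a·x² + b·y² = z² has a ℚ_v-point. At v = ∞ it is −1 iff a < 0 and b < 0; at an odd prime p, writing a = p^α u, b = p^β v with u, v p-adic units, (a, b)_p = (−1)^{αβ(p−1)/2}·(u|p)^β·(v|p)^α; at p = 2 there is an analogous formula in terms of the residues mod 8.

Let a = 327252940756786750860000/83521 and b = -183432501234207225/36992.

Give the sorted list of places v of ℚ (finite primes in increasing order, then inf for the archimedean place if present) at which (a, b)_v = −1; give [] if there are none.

[2, 31]

Mod squares: a ≡ 2046, b ≡ -1218. Check v ∈ {∞, 2, 3, 5, 7, 11, 13, 17, 29, 31}.
v=∞: 2046 > 0 and -1218 < 0  ⇒  (a,b)_∞ = +1.
v=31: a=31^3·(≡19), b=31^2·(≡27) mod 31; (19|31)=+1, (27|31)=-1; (−1)^{3·2·15}·(+1)^2·(-1)^3 = -1.
v=17: a=17^-4·(≡6), b=17^-2·(≡3) mod 17; (6|17)=-1, (3|17)=-1; (−1)^{-4·-2·8}·(-1)^-2·(-1)^-4 = +1.
v=11: a=11^3·(≡6), b=11^2·(≡9) mod 11; (6|11)=-1, (9|11)=+1; (−1)^{3·2·5}·(-1)^2·(+1)^3 = +1.
v=3: a=3^5·(≡1), b=3^7·(≡2) mod 3; (1|3)=+1, (2|3)=-1; (−1)^{5·7·1}·(+1)^7·(-1)^5 = +1.
v=5: a=5^4·(≡1), b=5^2·(≡3) mod 5; (1|5)=+1, (3|5)=-1; (−1)^{4·2·2}·(+1)^2·(-1)^4 = +1.
v=2: v_2(a)=5, v_2(b)=-7; units ≡ 7, 7 (mod 8); ε·ε+αω+βω = 1·1+5·0+-7·0 ≡ 1  ⇒  (a,b)_2 = -1.
v=7: a=7^4·(≡4), b=7^1·(≡2) mod 7; (4|7)=+1, (2|7)=+1; (−1)^{4·1·3}·(+1)^1·(+1)^4 = +1.
v=13: a=13^0·(≡6), b=13^2·(≡1) mod 13; (6|13)=-1, (1|13)=+1; (−1)^{0·2·6}·(-1)^2·(+1)^0 = +1.
v=29: a=29^4·(≡23), b=29^3·(≡16) mod 29; (23|29)=+1, (16|29)=+1; (−1)^{4·3·14}·(+1)^3·(+1)^4 = +1.
|Ram(2046, -1218)| = 2, even; anisotropic at {2, 31}.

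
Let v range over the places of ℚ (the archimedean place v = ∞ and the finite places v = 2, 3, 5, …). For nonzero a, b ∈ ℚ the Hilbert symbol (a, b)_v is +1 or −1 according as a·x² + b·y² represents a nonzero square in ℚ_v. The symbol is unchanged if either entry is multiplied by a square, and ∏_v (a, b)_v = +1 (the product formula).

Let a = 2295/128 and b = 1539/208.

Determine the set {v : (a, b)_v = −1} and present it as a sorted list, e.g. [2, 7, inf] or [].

[2, 5]

(a, b) ≡ (510, 247) mod (ℚ^×)²; places V = {2, 3, 5, 13, 17, 19, ∞}.
(a,b)_∞: sgn(510)=+, sgn(247)=+, so +1.
(a,b)_3: α=3, u≡2; β=4, v≡1 (mod 3); (2|3)=-1, (1|3)=+1; sign (−1)^0·-1^4·+1^3 = +1.
(a,b)_17: α=1, u≡15; β=0, v≡15 (mod 17); (15|17)=+1, (15|17)=+1; sign (−1)^0·+1^0·+1^1 = +1.
(a,b)_13: α=0, u≡3; β=-1, v≡6 (mod 13); (3|13)=+1, (6|13)=-1; sign (−1)^0·+1^-1·-1^0 = +1.
(a,b)_5: α=1, u≡3; β=0, v≡3 (mod 5); (3|5)=-1, (3|5)=-1; sign (−1)^0·-1^0·-1^1 = -1.
(a,b)_2: α=-7, β=-4; u≡7, v≡7 (mod 8); ε(u)ε(v)=1·1, αω(v)=-7·0, βω(u)=-4·0; sum ≡ 1  ⇒  -1.
(a,b)_19: α=0, u≡16; β=1, v≡14 (mod 19); (16|19)=+1, (14|19)=-1; sign (−1)^0·+1^1·-1^0 = +1.
|Ram(510, 247)| = 2, even; anisotropic at {2, 5}.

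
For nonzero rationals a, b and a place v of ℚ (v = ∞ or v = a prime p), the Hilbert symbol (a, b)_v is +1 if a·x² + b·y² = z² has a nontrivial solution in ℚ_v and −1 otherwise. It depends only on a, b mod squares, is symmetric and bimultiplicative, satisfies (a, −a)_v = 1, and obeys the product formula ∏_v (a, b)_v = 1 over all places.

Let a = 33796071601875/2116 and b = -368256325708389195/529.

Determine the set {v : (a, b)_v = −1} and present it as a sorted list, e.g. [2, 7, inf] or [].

Mod squares: a ≡ 15283, b ≡ -5883955. Check v ∈ {∞, 2, 3, 5, 7, 11, 17, 19, 23, 29, 31}.
v=17: a=17^1·(≡2), b=17^1·(≡11) mod 17; (2|17)=+1, (11|17)=-1; (−1)^{1·1·8}·(+1)^1·(-1)^1 = -1.
v=2: v_2(a)=-2, v_2(b)=0; units ≡ 3, 5 (mod 8); ε·ε+αω+βω = 1·0+-2·1+0·1 ≡ 0  ⇒  (a,b)_2 = +1.
v=3: a=3^4·(≡1), b=3^4·(≡2) mod 3; (1|3)=+1, (2|3)=-1; (−1)^{4·4·1}·(+1)^4·(-1)^4 = +1.
v=23: a=23^-2·(≡22), b=23^-2·(≡11) mod 23; (22|23)=-1, (11|23)=-1; (−1)^{-2·-2·11}·(-1)^-2·(-1)^-2 = +1.
v=29: a=29^1·(≡25), b=29^1·(≡21) mod 29; (25|29)=+1, (21|29)=-1; (−1)^{1·1·14}·(+1)^1·(-1)^1 = -1.
v=∞: 15283 > 0 and -5883955 < 0  ⇒  (a,b)_∞ = +1.
v=11: a=11^2·(≡5), b=11^3·(≡9) mod 11; (5|11)=+1, (9|11)=+1; (−1)^{2·3·5}·(+1)^3·(+1)^2 = +1.
v=5: a=5^4·(≡3), b=5^1·(≡4) mod 5; (3|5)=-1, (4|5)=+1; (−1)^{4·1·2}·(-1)^1·(+1)^4 = -1.
v=7: a=7^0·(≡1), b=7^3·(≡1) mod 7; (1|7)=+1, (1|7)=+1; (−1)^{0·3·3}·(+1)^3·(+1)^0 = +1.
v=31: a=31^1·(≡14), b=31^1·(≡5) mod 31; (14|31)=+1, (5|31)=+1; (−1)^{1·1·15}·(+1)^1·(+1)^1 = -1.
v=19: a=19^2·(≡6), b=19^4·(≡14) mod 19; (6|19)=+1, (14|19)=-1; (−1)^{2·4·9}·(+1)^4·(-1)^2 = +1.
|Ram(15283, -5883955)| = 4, even; anisotropic at {5, 17, 29, 31}.

[5, 17, 29, 31]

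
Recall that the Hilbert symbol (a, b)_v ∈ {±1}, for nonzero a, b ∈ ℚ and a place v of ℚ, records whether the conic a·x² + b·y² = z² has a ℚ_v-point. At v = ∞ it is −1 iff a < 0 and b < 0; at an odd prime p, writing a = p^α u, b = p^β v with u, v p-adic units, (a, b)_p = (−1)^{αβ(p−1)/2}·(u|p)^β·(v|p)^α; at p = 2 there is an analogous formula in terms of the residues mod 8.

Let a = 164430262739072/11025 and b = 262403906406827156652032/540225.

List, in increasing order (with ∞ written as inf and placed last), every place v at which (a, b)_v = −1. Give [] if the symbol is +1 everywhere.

[2, 11, 19, 29]

(a, b) ≡ (2, 103037) mod (ℚ^×)²; places V = {2, 3, 5, 7, 11, 17, 19, 29, ∞}.
(a,b)_11: α=4, u≡7; β=7, v≡6 (mod 11); (7|11)=-1, (6|11)=-1; sign (−1)^0·-1^7·-1^4 = -1.
(a,b)_5: α=-2, u≡2; β=-2, v≡3 (mod 5); (2|5)=-1, (3|5)=-1; sign (−1)^0·-1^-2·-1^-2 = +1.
(a,b)_29: α=2, u≡3; β=3, v≡19 (mod 29); (3|29)=-1, (19|29)=-1; sign (−1)^0·-1^3·-1^2 = -1.
(a,b)_2: α=7, β=14; u≡1, v≡5 (mod 8); ε(u)ε(v)=0·0, αω(v)=7·1, βω(u)=14·0; sum ≡ 1  ⇒  -1.
(a,b)_7: α=-2, u≡1; β=-4, v≡2 (mod 7); (1|7)=+1, (2|7)=+1; sign (−1)^0·+1^-4·+1^-2 = +1.
(a,b)_∞: sgn(2)=+, sgn(103037)=+, so +1.
(a,b)_19: α=2, u≡8; β=3, v≡14 (mod 19); (8|19)=-1, (14|19)=-1; sign (−1)^0·-1^3·-1^2 = -1.
(a,b)_3: α=-2, u≡2; β=-2, v≡2 (mod 3); (2|3)=-1, (2|3)=-1; sign (−1)^0·-1^-2·-1^-2 = +1.
(a,b)_17: α=2, u≡9; β=3, v≡2 (mod 17); (9|17)=+1, (2|17)=+1; sign (−1)^0·+1^3·+1^2 = +1.
(2, 103037 / ℚ) ramifies at {2, 11, 19, 29}: a division algebra.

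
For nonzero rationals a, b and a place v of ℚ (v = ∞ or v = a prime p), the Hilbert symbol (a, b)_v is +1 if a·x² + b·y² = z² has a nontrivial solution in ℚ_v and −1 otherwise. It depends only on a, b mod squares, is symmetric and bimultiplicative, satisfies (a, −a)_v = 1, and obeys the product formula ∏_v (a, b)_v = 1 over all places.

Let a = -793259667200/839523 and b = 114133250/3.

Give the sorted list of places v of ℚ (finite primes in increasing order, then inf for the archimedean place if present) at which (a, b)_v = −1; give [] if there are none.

Mod squares: a ≡ -429, b ≡ 2310. Check v ∈ {∞, 2, 3, 5, 7, 11, 13, 19, 23}.
v=2: v_2(a)=8, v_2(b)=1; units ≡ 3, 3 (mod 8); ε·ε+αω+βω = 1·1+8·1+1·1 ≡ 0  ⇒  (a,b)_2 = +1.
v=7: a=7^4·(≡3), b=7^3·(≡4) mod 7; (3|7)=-1, (4|7)=+1; (−1)^{4·3·3}·(-1)^3·(+1)^4 = -1.
v=∞: -429 < 0 and 2310 > 0  ⇒  (a,b)_∞ = +1.
v=19: a=19^2·(≡12), b=19^0·(≡1) mod 19; (12|19)=-1, (1|19)=+1; (−1)^{2·0·9}·(-1)^0·(+1)^2 = +1.
v=13: a=13^1·(≡2), b=13^0·(≡12) mod 13; (2|13)=-1, (12|13)=+1; (−1)^{1·0·6}·(-1)^0·(+1)^1 = +1.
v=3: a=3^-1·(≡1), b=3^-1·(≡2) mod 3; (1|3)=+1, (2|3)=-1; (−1)^{-1·-1·1}·(+1)^-1·(-1)^-1 = +1.
v=5: a=5^2·(≡4), b=5^3·(≡2) mod 5; (4|5)=+1, (2|5)=-1; (−1)^{2·3·2}·(+1)^3·(-1)^2 = +1.
v=11: a=11^1·(≡3), b=11^3·(≡9) mod 11; (3|11)=+1, (9|11)=+1; (−1)^{1·3·5}·(+1)^3·(+1)^1 = -1.
v=23: a=23^-4·(≡9), b=23^0·(≡17) mod 23; (9|23)=+1, (17|23)=-1; (−1)^{-4·0·11}·(+1)^0·(-1)^-4 = +1.
|Ram(-429, 2310)| = 2, even; anisotropic at {7, 11}.

[7, 11]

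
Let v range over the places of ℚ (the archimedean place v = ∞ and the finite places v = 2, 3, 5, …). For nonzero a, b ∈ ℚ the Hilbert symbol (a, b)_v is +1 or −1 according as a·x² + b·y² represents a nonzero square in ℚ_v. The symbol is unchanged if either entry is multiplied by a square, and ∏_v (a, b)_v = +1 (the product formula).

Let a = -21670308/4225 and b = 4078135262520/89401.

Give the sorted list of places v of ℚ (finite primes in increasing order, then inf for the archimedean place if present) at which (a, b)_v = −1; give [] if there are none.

Mod squares: a ≡ -601953, b ≡ 4839230. Check v ∈ {∞, 2, 3, 5, 11, 13, 17, 23, 29, 37, 41}.
v=29: a=29^1·(≡1), b=29^1·(≡1) mod 29; (1|29)=+1, (1|29)=+1; (−1)^{1·1·14}·(+1)^1·(+1)^1 = +1.
v=37: a=37^1·(≡9), b=37^1·(≡18) mod 37; (9|37)=+1, (18|37)=-1; (−1)^{1·1·18}·(+1)^1·(-1)^1 = -1.
v=13: a=13^-2·(≡10), b=13^-2·(≡8) mod 13; (10|13)=+1, (8|13)=-1; (−1)^{-2·-2·6}·(+1)^-2·(-1)^-2 = +1.
v=5: a=5^-2·(≡3), b=5^1·(≡4) mod 5; (3|5)=-1, (4|5)=+1; (−1)^{-2·1·2}·(-1)^1·(+1)^-2 = -1.
v=23: a=23^0·(≡1), b=23^-2·(≡15) mod 23; (1|23)=+1, (15|23)=-1; (−1)^{0·-2·11}·(+1)^-2·(-1)^0 = +1.
v=2: v_2(a)=2, v_2(b)=3; units ≡ 7, 7 (mod 8); ε·ε+αω+βω = 1·1+2·0+3·0 ≡ 1  ⇒  (a,b)_2 = -1.
v=11: a=11^1·(≡6), b=11^1·(≡8) mod 11; (6|11)=-1, (8|11)=-1; (−1)^{1·1·5}·(-1)^1·(-1)^1 = -1.
v=3: a=3^3·(≡1), b=3^6·(≡2) mod 3; (1|3)=+1, (2|3)=-1; (−1)^{3·6·1}·(+1)^6·(-1)^3 = -1.
v=41: a=41^0·(≡39), b=41^1·(≡25) mod 41; (39|41)=+1, (25|41)=+1; (−1)^{0·1·20}·(+1)^1·(+1)^0 = +1.
v=∞: -601953 < 0 and 4839230 > 0  ⇒  (a,b)_∞ = +1.
v=17: a=17^1·(≡8), b=17^2·(≡6) mod 17; (8|17)=+1, (6|17)=-1; (−1)^{1·2·8}·(+1)^2·(-1)^1 = -1.
|Ram(-601953, 4839230)| = 6, even; anisotropic at {2, 3, 5, 11, 17, 37}.

[2, 3, 5, 11, 17, 37]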